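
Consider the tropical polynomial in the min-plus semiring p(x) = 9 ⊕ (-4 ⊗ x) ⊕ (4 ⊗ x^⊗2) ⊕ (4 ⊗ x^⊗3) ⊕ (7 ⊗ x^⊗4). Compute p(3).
p(3) = -1

A tropical monomial a ⊗ x^⊗i evaluates to a + i · x. Evaluating each term at x = 3:
  Term 0 contributes 9 + 0 · 3 = 9
  Term 1 contributes -4 + 1 · 3 = -1
  Term 2 contributes 4 + 2 · 3 = 10
  Term 3 contributes 4 + 3 · 3 = 13
  Term 4 contributes 7 + 4 · 3 = 19
p(3) = ⊕ of these = min[9, -1, 10, 13, 19] = -1.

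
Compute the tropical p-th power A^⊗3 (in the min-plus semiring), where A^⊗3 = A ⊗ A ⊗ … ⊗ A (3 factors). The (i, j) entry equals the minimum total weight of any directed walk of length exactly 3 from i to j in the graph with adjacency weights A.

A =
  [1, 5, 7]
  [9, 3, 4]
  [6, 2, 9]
A^⊗3 =
  [3, 7, 9]
  [11, 9, 10]
  [8, 8, 9]

Each entry (A^⊗3)_ij equals the minimum over all length-3 walks i = v_0 → v_1 → … → v_3 = j of Σ_t A[v_t][v_{t+1}]. For example, for (i, j) = (0, 2) we minimise over 9 possible intermediate vertex sequences; the minimum is 9, attained along the walk 0 → 0 → 0 → 2.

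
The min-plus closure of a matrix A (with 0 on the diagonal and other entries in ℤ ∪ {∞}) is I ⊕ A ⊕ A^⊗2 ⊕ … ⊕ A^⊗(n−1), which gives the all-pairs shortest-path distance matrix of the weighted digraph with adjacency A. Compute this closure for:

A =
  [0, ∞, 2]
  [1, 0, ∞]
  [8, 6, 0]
Closure =
  [0, 8, 2]
  [1, 0, 3]
  [7, 6, 0]

This is the Floyd-Warshall all-pairs shortest-path computation. For each intermediate vertex k = 0, 1, …, 2, update dist[i][j] ← min(dist[i][j], dist[i][k] + dist[k][j]). The final matrix gives, for each (i, j), the minimum total weight of any directed path from i to j (possibly empty when i = j).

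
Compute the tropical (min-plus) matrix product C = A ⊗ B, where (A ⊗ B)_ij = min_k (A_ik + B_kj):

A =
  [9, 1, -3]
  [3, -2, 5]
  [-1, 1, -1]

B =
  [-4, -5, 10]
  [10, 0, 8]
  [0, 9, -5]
A ⊗ B =
  [-3, 1, -8]
  [-1, -2, 0]
  [-5, -6, -6]

Apply the min-plus product entry-by-entry:
  C[0][0] = min over k of (A[0][0] + B[0][0] = 9 + -4 = 5, A[0][1] + B[1][0] = 1 + 10 = 11, A[0][2] + B[2][0] = -3 + 0 = -3) = -3 (attained at k = 2)
  C[0][1] = min over k of (A[0][0] + B[0][1] = 9 + -5 = 4, A[0][1] + B[1][1] = 1 + 0 = 1, A[0][2] + B[2][1] = -3 + 9 = 6) = 1 (attained at k = 1)
  C[0][2] = min over k of (A[0][0] + B[0][2] = 9 + 10 = 19, A[0][1] + B[1][2] = 1 + 8 = 9, A[0][2] + B[2][2] = -3 + -5 = -8) = -8 (attained at k = 2)
  C[1][0] = min over k of (A[1][0] + B[0][0] = 3 + -4 = -1, A[1][1] + B[1][0] = -2 + 10 = 8, A[1][2] + B[2][0] = 5 + 0 = 5) = -1 (attained at k = 0)
  C[1][1] = min over k of (A[1][0] + B[0][1] = 3 + -5 = -2, A[1][1] + B[1][1] = -2 + 0 = -2, A[1][2] + B[2][1] = 5 + 9 = 14) = -2 (attained at k = 0)
  C[1][2] = min over k of (A[1][0] + B[0][2] = 3 + 10 = 13, A[1][1] + B[1][2] = -2 + 8 = 6, A[1][2] + B[2][2] = 5 + -5 = 0) = 0 (attained at k = 2)
  C[2][0] = min over k of (A[2][0] + B[0][0] = -1 + -4 = -5, A[2][1] + B[1][0] = 1 + 10 = 11, A[2][2] + B[2][0] = -1 + 0 = -1) = -5 (attained at k = 0)
  C[2][1] = min over k of (A[2][0] + B[0][1] = -1 + -5 = -6, A[2][1] + B[1][1] = 1 + 0 = 1, A[2][2] + B[2][1] = -1 + 9 = 8) = -6 (attained at k = 0)
  C[2][2] = min over k of (A[2][0] + B[0][2] = -1 + 10 = 9, A[2][1] + B[1][2] = 1 + 8 = 9, A[2][2] + B[2][2] = -1 + -5 = -6) = -6 (attained at k = 2)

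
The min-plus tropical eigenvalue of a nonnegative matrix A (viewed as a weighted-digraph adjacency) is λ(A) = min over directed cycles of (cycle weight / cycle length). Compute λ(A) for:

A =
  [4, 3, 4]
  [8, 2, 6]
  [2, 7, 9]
λ(A) = 2

Enumerate directed cycles and compute their means (weight / length). Sample:
  cycle 0 → 0: weight = 4, length = 1, mean = 4/1 ≈ 4.000
  cycle 1 → 1: weight = 2, length = 1, mean = 2/1 ≈ 2.000
  cycle 2 → 2: weight = 9, length = 1, mean = 9/1 ≈ 9.000
  cycle 0 → 1 → 0: weight = 11, length = 2, mean = 11/2 ≈ 5.500
  cycle 0 → 2 → 0: weight = 6, length = 2, mean = 6/2 ≈ 3.000
  cycle 1 → 0 → 1: weight = 11, length = 2, mean = 11/2 ≈ 5.500
Minimum mean = 2.000, attained e.g. along the cycle 1 → 1 with weight 2 and length 1. So λ(A) = 2/1 = 2.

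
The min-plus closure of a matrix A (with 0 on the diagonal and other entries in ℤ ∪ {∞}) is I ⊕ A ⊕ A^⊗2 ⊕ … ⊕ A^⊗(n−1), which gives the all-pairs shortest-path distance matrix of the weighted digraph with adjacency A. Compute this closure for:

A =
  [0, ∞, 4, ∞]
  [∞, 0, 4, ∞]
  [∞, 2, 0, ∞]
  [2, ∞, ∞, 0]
Closure =
  [0, 6, 4, ∞]
  [∞, 0, 4, ∞]
  [∞, 2, 0, ∞]
  [2, 8, 6, 0]

This is the Floyd-Warshall all-pairs shortest-path computation. For each intermediate vertex k = 0, 1, …, 3, update dist[i][j] ← min(dist[i][j], dist[i][k] + dist[k][j]). The final matrix gives, for each (i, j), the minimum total weight of any directed path from i to j (possibly empty when i = j).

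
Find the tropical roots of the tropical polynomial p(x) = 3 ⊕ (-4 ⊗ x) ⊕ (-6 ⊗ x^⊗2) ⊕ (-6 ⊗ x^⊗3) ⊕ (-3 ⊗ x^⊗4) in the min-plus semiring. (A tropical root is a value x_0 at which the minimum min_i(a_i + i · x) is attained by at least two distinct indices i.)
Roots: {-3, 0, 2, 7}

Each tropical root is a break point of the lower envelope of the lines y = a_i + i · x (there are 5 lines, with slopes 0, 1, ..., 4). Only the lines that attain the minimum somewhere contribute to roots; other lines are dominated. Here the surviving (envelope) indices are i = 4, i = 3, i = 2, i = 1, i = 0.
Intersections between consecutive envelope lines give the roots: for adjacent envelope indices i < j the intersection is x = (a_i − a_j) / (j − i). Reading off the sorted break points: {-3, 0, 2, 7}.
Verification: at each break x_0, at least two indices attain the minimum of min_i(a_i + i · x_0).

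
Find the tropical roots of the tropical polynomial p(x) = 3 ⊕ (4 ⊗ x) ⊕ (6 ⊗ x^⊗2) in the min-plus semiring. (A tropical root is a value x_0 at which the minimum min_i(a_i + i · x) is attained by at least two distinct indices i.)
Roots: {-2, -1}

Each tropical root is a break point of the lower envelope of the lines y = a_i + i · x (there are 3 lines, with slopes 0, 1, ..., 2). Only the lines that attain the minimum somewhere contribute to roots; other lines are dominated. Here the surviving (envelope) indices are i = 2, i = 1, i = 0.
Intersections between consecutive envelope lines give the roots: for adjacent envelope indices i < j the intersection is x = (a_i − a_j) / (j − i). Reading off the sorted break points: {-2, -1}.
Verification: at each break x_0, at least two indices attain the minimum of min_i(a_i + i · x_0).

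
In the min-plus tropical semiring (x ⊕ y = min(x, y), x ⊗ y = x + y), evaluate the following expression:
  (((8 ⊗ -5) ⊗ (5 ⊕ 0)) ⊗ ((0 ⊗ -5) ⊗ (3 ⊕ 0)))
(((8 ⊗ -5) ⊗ (5 ⊕ 0)) ⊗ ((0 ⊗ -5) ⊗ (3 ⊕ 0))) = -2

Expand innermost to outermost. Recall ⊕ takes the minimum of its arguments and ⊗ takes their sum. Working out the expression (((8 ⊗ -5) ⊗ (5 ⊕ 0)) ⊗ ((0 ⊗ -5) ⊗ (3 ⊕ 0))) gives -2.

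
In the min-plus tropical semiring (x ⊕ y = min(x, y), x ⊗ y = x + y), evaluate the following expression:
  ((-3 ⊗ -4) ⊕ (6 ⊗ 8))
((-3 ⊗ -4) ⊕ (6 ⊗ 8)) = -7

Expand innermost to outermost. Recall ⊕ takes the minimum of its arguments and ⊗ takes their sum. Working out the expression ((-3 ⊗ -4) ⊕ (6 ⊗ 8)) gives -7.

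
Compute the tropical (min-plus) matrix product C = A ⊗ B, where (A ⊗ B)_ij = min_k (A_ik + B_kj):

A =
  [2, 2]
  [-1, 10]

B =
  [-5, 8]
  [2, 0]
A ⊗ B =
  [-3, 2]
  [-6, 7]

Apply the min-plus product entry-by-entry:
  C[0][0] = min over k of (A[0][0] + B[0][0] = 2 + -5 = -3, A[0][1] + B[1][0] = 2 + 2 = 4) = -3 (attained at k = 0)
  C[0][1] = min over k of (A[0][0] + B[0][1] = 2 + 8 = 10, A[0][1] + B[1][1] = 2 + 0 = 2) = 2 (attained at k = 1)
  C[1][0] = min over k of (A[1][0] + B[0][0] = -1 + -5 = -6, A[1][1] + B[1][0] = 10 + 2 = 12) = -6 (attained at k = 0)
  C[1][1] = min over k of (A[1][0] + B[0][1] = -1 + 8 = 7, A[1][1] + B[1][1] = 10 + 0 = 10) = 7 (attained at k = 0)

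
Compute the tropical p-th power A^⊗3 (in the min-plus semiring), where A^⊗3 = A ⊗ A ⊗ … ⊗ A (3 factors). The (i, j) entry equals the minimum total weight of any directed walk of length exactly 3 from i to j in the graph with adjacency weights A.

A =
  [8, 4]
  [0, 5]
A^⊗3 =
  [9, 8]
  [4, 9]

Each entry (A^⊗3)_ij equals the minimum over all length-3 walks i = v_0 → v_1 → … → v_3 = j of Σ_t A[v_t][v_{t+1}]. For example, for (i, j) = (0, 1) we minimise over 4 possible intermediate vertex sequences; the minimum is 8, attained along the walk 0 → 1 → 0 → 1.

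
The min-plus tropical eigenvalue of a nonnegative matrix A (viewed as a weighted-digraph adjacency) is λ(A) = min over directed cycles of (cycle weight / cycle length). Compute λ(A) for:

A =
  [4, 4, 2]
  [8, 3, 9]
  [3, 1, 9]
λ(A) = 5/2

Enumerate directed cycles and compute their means (weight / length). Sample:
  cycle 0 → 0: weight = 4, length = 1, mean = 4/1 ≈ 4.000
  cycle 1 → 1: weight = 3, length = 1, mean = 3/1 ≈ 3.000
  cycle 2 → 2: weight = 9, length = 1, mean = 9/1 ≈ 9.000
  cycle 0 → 1 → 0: weight = 12, length = 2, mean = 12/2 ≈ 6.000
  cycle 0 → 2 → 0: weight = 5, length = 2, mean = 5/2 ≈ 2.500
  cycle 1 → 0 → 1: weight = 12, length = 2, mean = 12/2 ≈ 6.000
Minimum mean = 2.500, attained e.g. along the cycle 0 → 2 → 0 with weight 5 and length 2. So λ(A) = 5/2 = 5/2.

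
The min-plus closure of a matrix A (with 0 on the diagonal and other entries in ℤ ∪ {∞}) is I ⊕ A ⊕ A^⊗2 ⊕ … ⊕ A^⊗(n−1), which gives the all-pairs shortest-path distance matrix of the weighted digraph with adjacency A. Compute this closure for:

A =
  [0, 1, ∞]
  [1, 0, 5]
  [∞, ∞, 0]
Closure =
  [0, 1, 6]
  [1, 0, 5]
  [∞, ∞, 0]

This is the Floyd-Warshall all-pairs shortest-path computation. For each intermediate vertex k = 0, 1, …, 2, update dist[i][j] ← min(dist[i][j], dist[i][k] + dist[k][j]). The final matrix gives, for each (i, j), the minimum total weight of any directed path from i to j (possibly empty when i = j).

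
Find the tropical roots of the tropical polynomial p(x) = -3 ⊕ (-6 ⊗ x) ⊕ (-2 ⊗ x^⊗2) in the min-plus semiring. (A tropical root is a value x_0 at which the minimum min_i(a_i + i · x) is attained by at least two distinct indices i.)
Roots: {-4, 3}

Each tropical root is a break point of the lower envelope of the lines y = a_i + i · x (there are 3 lines, with slopes 0, 1, ..., 2). Only the lines that attain the minimum somewhere contribute to roots; other lines are dominated. Here the surviving (envelope) indices are i = 2, i = 1, i = 0.
Intersections between consecutive envelope lines give the roots: for adjacent envelope indices i < j the intersection is x = (a_i − a_j) / (j − i). Reading off the sorted break points: {-4, 3}.
Verification: at each break x_0, at least two indices attain the minimum of min_i(a_i + i · x_0).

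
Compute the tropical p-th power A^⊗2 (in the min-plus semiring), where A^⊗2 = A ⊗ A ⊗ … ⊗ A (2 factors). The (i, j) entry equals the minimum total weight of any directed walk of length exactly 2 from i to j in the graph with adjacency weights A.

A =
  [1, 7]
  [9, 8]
A^⊗2 =
  [2, 8]
  [10, 16]

Each entry (A^⊗2)_ij equals the minimum over all length-2 walks i = v_0 → v_1 → … → v_2 = j of Σ_t A[v_t][v_{t+1}]. For example, for (i, j) = (0, 1) we minimise over 2 possible intermediate vertex sequences; the minimum is 8, attained along the walk 0 → 0 → 1.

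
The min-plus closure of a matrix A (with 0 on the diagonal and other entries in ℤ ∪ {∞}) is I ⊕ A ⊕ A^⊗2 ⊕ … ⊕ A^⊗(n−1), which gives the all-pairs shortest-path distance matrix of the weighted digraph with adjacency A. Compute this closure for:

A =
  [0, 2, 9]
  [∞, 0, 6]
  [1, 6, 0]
Closure =
  [0, 2, 8]
  [7, 0, 6]
  [1, 3, 0]

This is the Floyd-Warshall all-pairs shortest-path computation. For each intermediate vertex k = 0, 1, …, 2, update dist[i][j] ← min(dist[i][j], dist[i][k] + dist[k][j]). The final matrix gives, for each (i, j), the minimum total weight of any directed path from i to j (possibly empty when i = j).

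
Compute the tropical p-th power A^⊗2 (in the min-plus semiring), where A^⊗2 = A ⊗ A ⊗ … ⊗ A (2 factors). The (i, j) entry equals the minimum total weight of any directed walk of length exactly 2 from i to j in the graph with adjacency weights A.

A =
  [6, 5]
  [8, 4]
A^⊗2 =
  [12, 9]
  [12, 8]

Each entry (A^⊗2)_ij equals the minimum over all length-2 walks i = v_0 → v_1 → … → v_2 = j of Σ_t A[v_t][v_{t+1}]. For example, for (i, j) = (0, 1) we minimise over 2 possible intermediate vertex sequences; the minimum is 9, attained along the walk 0 → 1 → 1.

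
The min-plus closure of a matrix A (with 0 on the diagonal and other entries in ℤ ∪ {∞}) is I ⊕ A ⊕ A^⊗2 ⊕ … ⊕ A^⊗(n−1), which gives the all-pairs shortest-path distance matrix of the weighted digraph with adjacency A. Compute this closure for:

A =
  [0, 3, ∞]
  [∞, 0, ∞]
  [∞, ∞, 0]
Closure =
  [0, 3, ∞]
  [∞, 0, ∞]
  [∞, ∞, 0]

This is the Floyd-Warshall all-pairs shortest-path computation. For each intermediate vertex k = 0, 1, …, 2, update dist[i][j] ← min(dist[i][j], dist[i][k] + dist[k][j]). The final matrix gives, for each (i, j), the minimum total weight of any directed path from i to j (possibly empty when i = j).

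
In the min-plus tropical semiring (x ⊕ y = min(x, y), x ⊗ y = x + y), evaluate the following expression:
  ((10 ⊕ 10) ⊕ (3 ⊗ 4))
((10 ⊕ 10) ⊕ (3 ⊗ 4)) = 7

Expand innermost to outermost. Recall ⊕ takes the minimum of its arguments and ⊗ takes their sum. Working out the expression ((10 ⊕ 10) ⊕ (3 ⊗ 4)) gives 7.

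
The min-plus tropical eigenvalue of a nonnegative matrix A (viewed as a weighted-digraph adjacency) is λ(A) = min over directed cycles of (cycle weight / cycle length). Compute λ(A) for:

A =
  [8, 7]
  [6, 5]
λ(A) = 5

Enumerate directed cycles and compute their means (weight / length). Sample:
  cycle 0 → 0: weight = 8, length = 1, mean = 8/1 ≈ 8.000
  cycle 1 → 1: weight = 5, length = 1, mean = 5/1 ≈ 5.000
  cycle 0 → 1 → 0: weight = 13, length = 2, mean = 13/2 ≈ 6.500
  cycle 1 → 0 → 1: weight = 13, length = 2, mean = 13/2 ≈ 6.500
Minimum mean = 5.000, attained e.g. along the cycle 1 → 1 with weight 5 and length 1. So λ(A) = 5/1 = 5.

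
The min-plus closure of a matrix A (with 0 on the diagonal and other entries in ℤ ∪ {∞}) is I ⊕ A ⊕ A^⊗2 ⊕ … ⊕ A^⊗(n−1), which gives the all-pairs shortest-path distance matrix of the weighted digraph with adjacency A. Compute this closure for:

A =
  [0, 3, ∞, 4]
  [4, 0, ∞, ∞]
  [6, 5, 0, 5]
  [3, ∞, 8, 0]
Closure =
  [0, 3, 12, 4]
  [4, 0, 16, 8]
  [6, 5, 0, 5]
  [3, 6, 8, 0]

This is the Floyd-Warshall all-pairs shortest-path computation. For each intermediate vertex k = 0, 1, …, 3, update dist[i][j] ← min(dist[i][j], dist[i][k] + dist[k][j]). The final matrix gives, for each (i, j), the minimum total weight of any directed path from i to j (possibly empty when i = j).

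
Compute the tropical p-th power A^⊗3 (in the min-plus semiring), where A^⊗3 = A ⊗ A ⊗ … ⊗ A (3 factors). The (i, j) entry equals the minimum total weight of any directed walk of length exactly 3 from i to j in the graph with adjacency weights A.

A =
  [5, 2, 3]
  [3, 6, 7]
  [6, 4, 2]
A^⊗3 =
  [10, 7, 7]
  [8, 10, 8]
  [9, 8, 6]

Each entry (A^⊗3)_ij equals the minimum over all length-3 walks i = v_0 → v_1 → … → v_3 = j of Σ_t A[v_t][v_{t+1}]. For example, for (i, j) = (0, 2) we minimise over 9 possible intermediate vertex sequences; the minimum is 7, attained along the walk 0 → 2 → 2 → 2.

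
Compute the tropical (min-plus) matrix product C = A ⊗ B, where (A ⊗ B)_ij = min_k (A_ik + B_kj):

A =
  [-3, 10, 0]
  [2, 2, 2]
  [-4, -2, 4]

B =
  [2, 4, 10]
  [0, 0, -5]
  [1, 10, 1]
A ⊗ B =
  [-1, 1, 1]
  [2, 2, -3]
  [-2, -2, -7]

Apply the min-plus product entry-by-entry:
  C[0][0] = min over k of (A[0][0] + B[0][0] = -3 + 2 = -1, A[0][1] + B[1][0] = 10 + 0 = 10, A[0][2] + B[2][0] = 0 + 1 = 1) = -1 (attained at k = 0)
  C[0][1] = min over k of (A[0][0] + B[0][1] = -3 + 4 = 1, A[0][1] + B[1][1] = 10 + 0 = 10, A[0][2] + B[2][1] = 0 + 10 = 10) = 1 (attained at k = 0)
  C[0][2] = min over k of (A[0][0] + B[0][2] = -3 + 10 = 7, A[0][1] + B[1][2] = 10 + -5 = 5, A[0][2] + B[2][2] = 0 + 1 = 1) = 1 (attained at k = 2)
  C[1][0] = min over k of (A[1][0] + B[0][0] = 2 + 2 = 4, A[1][1] + B[1][0] = 2 + 0 = 2, A[1][2] + B[2][0] = 2 + 1 = 3) = 2 (attained at k = 1)
  C[1][1] = min over k of (A[1][0] + B[0][1] = 2 + 4 = 6, A[1][1] + B[1][1] = 2 + 0 = 2, A[1][2] + B[2][1] = 2 + 10 = 12) = 2 (attained at k = 1)
  C[1][2] = min over k of (A[1][0] + B[0][2] = 2 + 10 = 12, A[1][1] + B[1][2] = 2 + -5 = -3, A[1][2] + B[2][2] = 2 + 1 = 3) = -3 (attained at k = 1)
  C[2][0] = min over k of (A[2][0] + B[0][0] = -4 + 2 = -2, A[2][1] + B[1][0] = -2 + 0 = -2, A[2][2] + B[2][0] = 4 + 1 = 5) = -2 (attained at k = 0)
  C[2][1] = min over k of (A[2][0] + B[0][1] = -4 + 4 = 0, A[2][1] + B[1][1] = -2 + 0 = -2, A[2][2] + B[2][1] = 4 + 10 = 14) = -2 (attained at k = 1)
  C[2][2] = min over k of (A[2][0] + B[0][2] = -4 + 10 = 6, A[2][1] + B[1][2] = -2 + -5 = -7, A[2][2] + B[2][2] = 4 + 1 = 5) = -7 (attained at k = 1)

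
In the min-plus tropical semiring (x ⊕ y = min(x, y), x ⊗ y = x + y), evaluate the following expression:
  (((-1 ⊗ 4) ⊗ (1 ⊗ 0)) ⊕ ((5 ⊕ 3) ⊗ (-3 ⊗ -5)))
(((-1 ⊗ 4) ⊗ (1 ⊗ 0)) ⊕ ((5 ⊕ 3) ⊗ (-3 ⊗ -5))) = -5

Expand innermost to outermost. Recall ⊕ takes the minimum of its arguments and ⊗ takes their sum. Working out the expression (((-1 ⊗ 4) ⊗ (1 ⊗ 0)) ⊕ ((5 ⊕ 3) ⊗ (-3 ⊗ -5))) gives -5.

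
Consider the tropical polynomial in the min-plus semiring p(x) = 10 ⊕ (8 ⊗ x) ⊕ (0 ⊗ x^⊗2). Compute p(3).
p(3) = 6

A tropical monomial a ⊗ x^⊗i evaluates to a + i · x. Evaluating each term at x = 3:
  Term 0 contributes 10 + 0 · 3 = 10
  Term 1 contributes 8 + 1 · 3 = 11
  Term 2 contributes 0 + 2 · 3 = 6
p(3) = ⊕ of these = min[10, 11, 6] = 6.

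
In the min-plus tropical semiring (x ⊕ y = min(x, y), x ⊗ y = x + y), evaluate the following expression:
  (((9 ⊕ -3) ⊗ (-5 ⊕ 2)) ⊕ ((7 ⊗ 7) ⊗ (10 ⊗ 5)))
(((9 ⊕ -3) ⊗ (-5 ⊕ 2)) ⊕ ((7 ⊗ 7) ⊗ (10 ⊗ 5))) = -8

Expand innermost to outermost. Recall ⊕ takes the minimum of its arguments and ⊗ takes their sum. Working out the expression (((9 ⊕ -3) ⊗ (-5 ⊕ 2)) ⊕ ((7 ⊗ 7) ⊗ (10 ⊗ 5))) gives -8.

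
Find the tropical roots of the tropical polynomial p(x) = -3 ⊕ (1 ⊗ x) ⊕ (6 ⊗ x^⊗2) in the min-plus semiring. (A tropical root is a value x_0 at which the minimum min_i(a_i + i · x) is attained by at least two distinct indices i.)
Roots: {-5, -4}

Each tropical root is a break point of the lower envelope of the lines y = a_i + i · x (there are 3 lines, with slopes 0, 1, ..., 2). Only the lines that attain the minimum somewhere contribute to roots; other lines are dominated. Here the surviving (envelope) indices are i = 2, i = 1, i = 0.
Intersections between consecutive envelope lines give the roots: for adjacent envelope indices i < j the intersection is x = (a_i − a_j) / (j − i). Reading off the sorted break points: {-5, -4}.
Verification: at each break x_0, at least two indices attain the minimum of min_i(a_i + i · x_0).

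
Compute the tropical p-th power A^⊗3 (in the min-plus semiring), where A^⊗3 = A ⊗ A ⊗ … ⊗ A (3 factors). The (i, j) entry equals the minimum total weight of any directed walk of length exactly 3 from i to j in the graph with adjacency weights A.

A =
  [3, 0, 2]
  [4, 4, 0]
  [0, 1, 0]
A^⊗3 =
  [0, 1, 0]
  [0, 0, 0]
  [0, 0, 0]

Each entry (A^⊗3)_ij equals the minimum over all length-3 walks i = v_0 → v_1 → … → v_3 = j of Σ_t A[v_t][v_{t+1}]. For example, for (i, j) = (0, 2) we minimise over 9 possible intermediate vertex sequences; the minimum is 0, attained along the walk 0 → 1 → 2 → 2.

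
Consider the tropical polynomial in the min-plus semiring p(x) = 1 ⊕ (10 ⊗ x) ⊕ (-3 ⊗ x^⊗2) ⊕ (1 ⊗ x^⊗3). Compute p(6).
p(6) = 1

A tropical monomial a ⊗ x^⊗i evaluates to a + i · x. Evaluating each term at x = 6:
  Term 0 contributes 1 + 0 · 6 = 1
  Term 1 contributes 10 + 1 · 6 = 16
  Term 2 contributes -3 + 2 · 6 = 9
  Term 3 contributes 1 + 3 · 6 = 19
p(6) = ⊕ of these = min[1, 16, 9, 19] = 1.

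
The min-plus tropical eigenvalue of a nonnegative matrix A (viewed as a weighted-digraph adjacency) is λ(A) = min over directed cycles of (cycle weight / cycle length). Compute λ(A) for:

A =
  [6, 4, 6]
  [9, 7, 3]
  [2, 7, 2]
λ(A) = 2

Enumerate directed cycles and compute their means (weight / length). Sample:
  cycle 0 → 0: weight = 6, length = 1, mean = 6/1 ≈ 6.000
  cycle 1 → 1: weight = 7, length = 1, mean = 7/1 ≈ 7.000
  cycle 2 → 2: weight = 2, length = 1, mean = 2/1 ≈ 2.000
  cycle 0 → 1 → 0: weight = 13, length = 2, mean = 13/2 ≈ 6.500
  cycle 0 → 2 → 0: weight = 8, length = 2, mean = 8/2 ≈ 4.000
  cycle 1 → 0 → 1: weight = 13, length = 2, mean = 13/2 ≈ 6.500
Minimum mean = 2.000, attained e.g. along the cycle 2 → 2 with weight 2 and length 1. So λ(A) = 2/1 = 2.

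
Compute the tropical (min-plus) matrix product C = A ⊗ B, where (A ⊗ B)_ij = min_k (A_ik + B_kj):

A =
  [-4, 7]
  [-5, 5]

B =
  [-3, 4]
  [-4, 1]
A ⊗ B =
  [-7, 0]
  [-8, -1]

Apply the min-plus product entry-by-entry:
  C[0][0] = min over k of (A[0][0] + B[0][0] = -4 + -3 = -7, A[0][1] + B[1][0] = 7 + -4 = 3) = -7 (attained at k = 0)
  C[0][1] = min over k of (A[0][0] + B[0][1] = -4 + 4 = 0, A[0][1] + B[1][1] = 7 + 1 = 8) = 0 (attained at k = 0)
  C[1][0] = min over k of (A[1][0] + B[0][0] = -5 + -3 = -8, A[1][1] + B[1][0] = 5 + -4 = 1) = -8 (attained at k = 0)
  C[1][1] = min over k of (A[1][0] + B[0][1] = -5 + 4 = -1, A[1][1] + B[1][1] = 5 + 1 = 6) = -1 (attained at k = 0)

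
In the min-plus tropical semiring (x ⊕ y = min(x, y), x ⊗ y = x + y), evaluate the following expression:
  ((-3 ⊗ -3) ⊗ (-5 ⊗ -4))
((-3 ⊗ -3) ⊗ (-5 ⊗ -4)) = -15

Expand innermost to outermost. Recall ⊕ takes the minimum of its arguments and ⊗ takes their sum. Working out the expression ((-3 ⊗ -3) ⊗ (-5 ⊗ -4)) gives -15.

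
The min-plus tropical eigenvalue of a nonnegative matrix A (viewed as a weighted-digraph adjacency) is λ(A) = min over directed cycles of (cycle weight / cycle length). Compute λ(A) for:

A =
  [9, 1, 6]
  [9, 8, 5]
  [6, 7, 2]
λ(A) = 2

Enumerate directed cycles and compute their means (weight / length). Sample:
  cycle 0 → 0: weight = 9, length = 1, mean = 9/1 ≈ 9.000
  cycle 1 → 1: weight = 8, length = 1, mean = 8/1 ≈ 8.000
  cycle 2 → 2: weight = 2, length = 1, mean = 2/1 ≈ 2.000
  cycle 0 → 1 → 0: weight = 10, length = 2, mean = 10/2 ≈ 5.000
  cycle 0 → 2 → 0: weight = 12, length = 2, mean = 12/2 ≈ 6.000
  cycle 1 → 0 → 1: weight = 10, length = 2, mean = 10/2 ≈ 5.000
Minimum mean = 2.000, attained e.g. along the cycle 2 → 2 with weight 2 and length 1. So λ(A) = 2/1 = 2.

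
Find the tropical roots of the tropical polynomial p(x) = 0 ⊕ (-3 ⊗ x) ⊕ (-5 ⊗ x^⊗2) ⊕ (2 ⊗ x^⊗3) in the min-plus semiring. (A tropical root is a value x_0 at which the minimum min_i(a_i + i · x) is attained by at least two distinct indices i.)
Roots: {-7, 2, 3}

Each tropical root is a break point of the lower envelope of the lines y = a_i + i · x (there are 4 lines, with slopes 0, 1, ..., 3). Only the lines that attain the minimum somewhere contribute to roots; other lines are dominated. Here the surviving (envelope) indices are i = 3, i = 2, i = 1, i = 0.
Intersections between consecutive envelope lines give the roots: for adjacent envelope indices i < j the intersection is x = (a_i − a_j) / (j − i). Reading off the sorted break points: {-7, 2, 3}.
Verification: at each break x_0, at least two indices attain the minimum of min_i(a_i + i · x_0).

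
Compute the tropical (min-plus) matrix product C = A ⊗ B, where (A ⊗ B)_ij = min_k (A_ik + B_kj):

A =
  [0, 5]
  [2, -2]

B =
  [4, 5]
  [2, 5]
A ⊗ B =
  [4, 5]
  [0, 3]

Apply the min-plus product entry-by-entry:
  C[0][0] = min over k of (A[0][0] + B[0][0] = 0 + 4 = 4, A[0][1] + B[1][0] = 5 + 2 = 7) = 4 (attained at k = 0)
  C[0][1] = min over k of (A[0][0] + B[0][1] = 0 + 5 = 5, A[0][1] + B[1][1] = 5 + 5 = 10) = 5 (attained at k = 0)
  C[1][0] = min over k of (A[1][0] + B[0][0] = 2 + 4 = 6, A[1][1] + B[1][0] = -2 + 2 = 0) = 0 (attained at k = 1)
  C[1][1] = min over k of (A[1][0] + B[0][1] = 2 + 5 = 7, A[1][1] + B[1][1] = -2 + 5 = 3) = 3 (attained at k = 1)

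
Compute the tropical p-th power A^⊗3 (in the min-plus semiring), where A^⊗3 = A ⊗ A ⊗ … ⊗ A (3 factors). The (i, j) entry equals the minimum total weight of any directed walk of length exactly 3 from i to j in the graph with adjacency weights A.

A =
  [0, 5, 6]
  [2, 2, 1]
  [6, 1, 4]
A^⊗3 =
  [0, 5, 6]
  [2, 4, 3]
  [3, 3, 4]

Each entry (A^⊗3)_ij equals the minimum over all length-3 walks i = v_0 → v_1 → … → v_3 = j of Σ_t A[v_t][v_{t+1}]. For example, for (i, j) = (0, 2) we minimise over 9 possible intermediate vertex sequences; the minimum is 6, attained along the walk 0 → 0 → 0 → 2.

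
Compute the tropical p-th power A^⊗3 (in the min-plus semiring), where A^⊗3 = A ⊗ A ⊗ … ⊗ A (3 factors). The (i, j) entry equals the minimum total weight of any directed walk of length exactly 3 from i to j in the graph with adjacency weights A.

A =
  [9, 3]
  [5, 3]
A^⊗3 =
  [11, 9]
  [11, 9]

Each entry (A^⊗3)_ij equals the minimum over all length-3 walks i = v_0 → v_1 → … → v_3 = j of Σ_t A[v_t][v_{t+1}]. For example, for (i, j) = (0, 1) we minimise over 4 possible intermediate vertex sequences; the minimum is 9, attained along the walk 0 → 1 → 1 → 1.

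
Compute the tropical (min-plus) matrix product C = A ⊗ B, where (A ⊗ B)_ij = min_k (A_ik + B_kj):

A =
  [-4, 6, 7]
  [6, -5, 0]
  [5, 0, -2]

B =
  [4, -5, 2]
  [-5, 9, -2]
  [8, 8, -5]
A ⊗ B =
  [0, -9, -2]
  [-10, 1, -7]
  [-5, 0, -7]

Apply the min-plus product entry-by-entry:
  C[0][0] = min over k of (A[0][0] + B[0][0] = -4 + 4 = 0, A[0][1] + B[1][0] = 6 + -5 = 1, A[0][2] + B[2][0] = 7 + 8 = 15) = 0 (attained at k = 0)
  C[0][1] = min over k of (A[0][0] + B[0][1] = -4 + -5 = -9, A[0][1] + B[1][1] = 6 + 9 = 15, A[0][2] + B[2][1] = 7 + 8 = 15) = -9 (attained at k = 0)
  C[0][2] = min over k of (A[0][0] + B[0][2] = -4 + 2 = -2, A[0][1] + B[1][2] = 6 + -2 = 4, A[0][2] + B[2][2] = 7 + -5 = 2) = -2 (attained at k = 0)
  C[1][0] = min over k of (A[1][0] + B[0][0] = 6 + 4 = 10, A[1][1] + B[1][0] = -5 + -5 = -10, A[1][2] + B[2][0] = 0 + 8 = 8) = -10 (attained at k = 1)
  C[1][1] = min over k of (A[1][0] + B[0][1] = 6 + -5 = 1, A[1][1] + B[1][1] = -5 + 9 = 4, A[1][2] + B[2][1] = 0 + 8 = 8) = 1 (attained at k = 0)
  C[1][2] = min over k of (A[1][0] + B[0][2] = 6 + 2 = 8, A[1][1] + B[1][2] = -5 + -2 = -7, A[1][2] + B[2][2] = 0 + -5 = -5) = -7 (attained at k = 1)
  C[2][0] = min over k of (A[2][0] + B[0][0] = 5 + 4 = 9, A[2][1] + B[1][0] = 0 + -5 = -5, A[2][2] + B[2][0] = -2 + 8 = 6) = -5 (attained at k = 1)
  C[2][1] = min over k of (A[2][0] + B[0][1] = 5 + -5 = 0, A[2][1] + B[1][1] = 0 + 9 = 9, A[2][2] + B[2][1] = -2 + 8 = 6) = 0 (attained at k = 0)
  C[2][2] = min over k of (A[2][0] + B[0][2] = 5 + 2 = 7, A[2][1] + B[1][2] = 0 + -2 = -2, A[2][2] + B[2][2] = -2 + -5 = -7) = -7 (attained at k = 2)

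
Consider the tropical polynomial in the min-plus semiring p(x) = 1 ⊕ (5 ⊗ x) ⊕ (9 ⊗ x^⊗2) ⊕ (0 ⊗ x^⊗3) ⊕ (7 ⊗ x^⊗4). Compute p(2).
p(2) = 1

A tropical monomial a ⊗ x^⊗i evaluates to a + i · x. Evaluating each term at x = 2:
  Term 0 contributes 1 + 0 · 2 = 1
  Term 1 contributes 5 + 1 · 2 = 7
  Term 2 contributes 9 + 2 · 2 = 13
  Term 3 contributes 0 + 3 · 2 = 6
  Term 4 contributes 7 + 4 · 2 = 15
p(2) = ⊕ of these = min[1, 7, 13, 6, 15] = 1.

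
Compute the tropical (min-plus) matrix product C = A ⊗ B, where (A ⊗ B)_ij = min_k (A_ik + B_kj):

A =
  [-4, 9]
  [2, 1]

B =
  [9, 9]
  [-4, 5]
A ⊗ B =
  [5, 5]
  [-3, 6]

Apply the min-plus product entry-by-entry:
  C[0][0] = min over k of (A[0][0] + B[0][0] = -4 + 9 = 5, A[0][1] + B[1][0] = 9 + -4 = 5) = 5 (attained at k = 0)
  C[0][1] = min over k of (A[0][0] + B[0][1] = -4 + 9 = 5, A[0][1] + B[1][1] = 9 + 5 = 14) = 5 (attained at k = 0)
  C[1][0] = min over k of (A[1][0] + B[0][0] = 2 + 9 = 11, A[1][1] + B[1][0] = 1 + -4 = -3) = -3 (attained at k = 1)
  C[1][1] = min over k of (A[1][0] + B[0][1] = 2 + 9 = 11, A[1][1] + B[1][1] = 1 + 5 = 6) = 6 (attained at k = 1)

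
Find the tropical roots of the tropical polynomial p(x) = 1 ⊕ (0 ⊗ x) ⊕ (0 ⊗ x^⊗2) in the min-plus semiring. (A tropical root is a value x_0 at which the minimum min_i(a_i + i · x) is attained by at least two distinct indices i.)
Roots: {0, 1}

Each tropical root is a break point of the lower envelope of the lines y = a_i + i · x (there are 3 lines, with slopes 0, 1, ..., 2). Only the lines that attain the minimum somewhere contribute to roots; other lines are dominated. Here the surviving (envelope) indices are i = 2, i = 1, i = 0.
Intersections between consecutive envelope lines give the roots: for adjacent envelope indices i < j the intersection is x = (a_i − a_j) / (j − i). Reading off the sorted break points: {0, 1}.
Verification: at each break x_0, at least two indices attain the minimum of min_i(a_i + i · x_0).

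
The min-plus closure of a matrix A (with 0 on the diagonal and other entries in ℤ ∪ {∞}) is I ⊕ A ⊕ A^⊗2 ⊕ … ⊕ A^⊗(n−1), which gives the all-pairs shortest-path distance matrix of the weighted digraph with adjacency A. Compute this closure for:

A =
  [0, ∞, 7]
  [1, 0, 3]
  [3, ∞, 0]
Closure =
  [0, ∞, 7]
  [1, 0, 3]
  [3, ∞, 0]

This is the Floyd-Warshall all-pairs shortest-path computation. For each intermediate vertex k = 0, 1, …, 2, update dist[i][j] ← min(dist[i][j], dist[i][k] + dist[k][j]). The final matrix gives, for each (i, j), the minimum total weight of any directed path from i to j (possibly empty when i = j).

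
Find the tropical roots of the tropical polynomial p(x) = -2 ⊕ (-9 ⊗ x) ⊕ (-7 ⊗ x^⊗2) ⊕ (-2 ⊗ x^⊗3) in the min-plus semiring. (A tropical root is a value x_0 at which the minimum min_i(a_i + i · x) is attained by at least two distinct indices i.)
Roots: {-5, -2, 7}

Each tropical root is a break point of the lower envelope of the lines y = a_i + i · x (there are 4 lines, with slopes 0, 1, ..., 3). Only the lines that attain the minimum somewhere contribute to roots; other lines are dominated. Here the surviving (envelope) indices are i = 3, i = 2, i = 1, i = 0.
Intersections between consecutive envelope lines give the roots: for adjacent envelope indices i < j the intersection is x = (a_i − a_j) / (j − i). Reading off the sorted break points: {-5, -2, 7}.
Verification: at each break x_0, at least two indices attain the minimum of min_i(a_i + i · x_0).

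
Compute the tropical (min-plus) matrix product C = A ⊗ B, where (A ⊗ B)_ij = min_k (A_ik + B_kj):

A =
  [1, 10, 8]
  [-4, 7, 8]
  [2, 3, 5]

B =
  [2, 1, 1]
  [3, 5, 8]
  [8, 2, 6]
A ⊗ B =
  [3, 2, 2]
  [-2, -3, -3]
  [4, 3, 3]

Apply the min-plus product entry-by-entry:
  C[0][0] = min over k of (A[0][0] + B[0][0] = 1 + 2 = 3, A[0][1] + B[1][0] = 10 + 3 = 13, A[0][2] + B[2][0] = 8 + 8 = 16) = 3 (attained at k = 0)
  C[0][1] = min over k of (A[0][0] + B[0][1] = 1 + 1 = 2, A[0][1] + B[1][1] = 10 + 5 = 15, A[0][2] + B[2][1] = 8 + 2 = 10) = 2 (attained at k = 0)
  C[0][2] = min over k of (A[0][0] + B[0][2] = 1 + 1 = 2, A[0][1] + B[1][2] = 10 + 8 = 18, A[0][2] + B[2][2] = 8 + 6 = 14) = 2 (attained at k = 0)
  C[1][0] = min over k of (A[1][0] + B[0][0] = -4 + 2 = -2, A[1][1] + B[1][0] = 7 + 3 = 10, A[1][2] + B[2][0] = 8 + 8 = 16) = -2 (attained at k = 0)
  C[1][1] = min over k of (A[1][0] + B[0][1] = -4 + 1 = -3, A[1][1] + B[1][1] = 7 + 5 = 12, A[1][2] + B[2][1] = 8 + 2 = 10) = -3 (attained at k = 0)
  C[1][2] = min over k of (A[1][0] + B[0][2] = -4 + 1 = -3, A[1][1] + B[1][2] = 7 + 8 = 15, A[1][2] + B[2][2] = 8 + 6 = 14) = -3 (attained at k = 0)
  C[2][0] = min over k of (A[2][0] + B[0][0] = 2 + 2 = 4, A[2][1] + B[1][0] = 3 + 3 = 6, A[2][2] + B[2][0] = 5 + 8 = 13) = 4 (attained at k = 0)
  C[2][1] = min over k of (A[2][0] + B[0][1] = 2 + 1 = 3, A[2][1] + B[1][1] = 3 + 5 = 8, A[2][2] + B[2][1] = 5 + 2 = 7) = 3 (attained at k = 0)
  C[2][2] = min over k of (A[2][0] + B[0][2] = 2 + 1 = 3, A[2][1] + B[1][2] = 3 + 8 = 11, A[2][2] + B[2][2] = 5 + 6 = 11) = 3 (attained at k = 0)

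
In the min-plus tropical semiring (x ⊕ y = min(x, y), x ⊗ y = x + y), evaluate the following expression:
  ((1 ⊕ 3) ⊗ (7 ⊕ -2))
((1 ⊕ 3) ⊗ (7 ⊕ -2)) = -1

Expand innermost to outermost. Recall ⊕ takes the minimum of its arguments and ⊗ takes their sum. Working out the expression ((1 ⊕ 3) ⊗ (7 ⊕ -2)) gives -1.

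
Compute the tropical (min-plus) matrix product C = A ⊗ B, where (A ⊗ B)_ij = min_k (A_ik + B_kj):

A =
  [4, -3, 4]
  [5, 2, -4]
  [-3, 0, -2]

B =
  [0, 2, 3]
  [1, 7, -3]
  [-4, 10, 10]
A ⊗ B =
  [-2, 4, -6]
  [-8, 6, -1]
  [-6, -1, -3]

Apply the min-plus product entry-by-entry:
  C[0][0] = min over k of (A[0][0] + B[0][0] = 4 + 0 = 4, A[0][1] + B[1][0] = -3 + 1 = -2, A[0][2] + B[2][0] = 4 + -4 = 0) = -2 (attained at k = 1)
  C[0][1] = min over k of (A[0][0] + B[0][1] = 4 + 2 = 6, A[0][1] + B[1][1] = -3 + 7 = 4, A[0][2] + B[2][1] = 4 + 10 = 14) = 4 (attained at k = 1)
  C[0][2] = min over k of (A[0][0] + B[0][2] = 4 + 3 = 7, A[0][1] + B[1][2] = -3 + -3 = -6, A[0][2] + B[2][2] = 4 + 10 = 14) = -6 (attained at k = 1)
  C[1][0] = min over k of (A[1][0] + B[0][0] = 5 + 0 = 5, A[1][1] + B[1][0] = 2 + 1 = 3, A[1][2] + B[2][0] = -4 + -4 = -8) = -8 (attained at k = 2)
  C[1][1] = min over k of (A[1][0] + B[0][1] = 5 + 2 = 7, A[1][1] + B[1][1] = 2 + 7 = 9, A[1][2] + B[2][1] = -4 + 10 = 6) = 6 (attained at k = 2)
  C[1][2] = min over k of (A[1][0] + B[0][2] = 5 + 3 = 8, A[1][1] + B[1][2] = 2 + -3 = -1, A[1][2] + B[2][2] = -4 + 10 = 6) = -1 (attained at k = 1)
  C[2][0] = min over k of (A[2][0] + B[0][0] = -3 + 0 = -3, A[2][1] + B[1][0] = 0 + 1 = 1, A[2][2] + B[2][0] = -2 + -4 = -6) = -6 (attained at k = 2)
  C[2][1] = min over k of (A[2][0] + B[0][1] = -3 + 2 = -1, A[2][1] + B[1][1] = 0 + 7 = 7, A[2][2] + B[2][1] = -2 + 10 = 8) = -1 (attained at k = 0)
  C[2][2] = min over k of (A[2][0] + B[0][2] = -3 + 3 = 0, A[2][1] + B[1][2] = 0 + -3 = -3, A[2][2] + B[2][2] = -2 + 10 = 8) = -3 (attained at k = 1)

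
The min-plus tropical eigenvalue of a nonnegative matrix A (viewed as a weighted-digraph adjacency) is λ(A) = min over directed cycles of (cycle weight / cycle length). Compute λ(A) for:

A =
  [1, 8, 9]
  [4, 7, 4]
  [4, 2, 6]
λ(A) = 1

Enumerate directed cycles and compute their means (weight / length). Sample:
  cycle 0 → 0: weight = 1, length = 1, mean = 1/1 ≈ 1.000
  cycle 1 → 1: weight = 7, length = 1, mean = 7/1 ≈ 7.000
  cycle 2 → 2: weight = 6, length = 1, mean = 6/1 ≈ 6.000
  cycle 0 → 1 → 0: weight = 12, length = 2, mean = 12/2 ≈ 6.000
  cycle 0 → 2 → 0: weight = 13, length = 2, mean = 13/2 ≈ 6.500
  cycle 1 → 0 → 1: weight = 12, length = 2, mean = 12/2 ≈ 6.000
Minimum mean = 1.000, attained e.g. along the cycle 0 → 0 with weight 1 and length 1. So λ(A) = 1/1 = 1.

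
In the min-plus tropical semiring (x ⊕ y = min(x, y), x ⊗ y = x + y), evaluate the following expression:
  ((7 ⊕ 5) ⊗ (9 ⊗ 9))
((7 ⊕ 5) ⊗ (9 ⊗ 9)) = 23

Expand innermost to outermost. Recall ⊕ takes the minimum of its arguments and ⊗ takes their sum. Working out the expression ((7 ⊕ 5) ⊗ (9 ⊗ 9)) gives 23.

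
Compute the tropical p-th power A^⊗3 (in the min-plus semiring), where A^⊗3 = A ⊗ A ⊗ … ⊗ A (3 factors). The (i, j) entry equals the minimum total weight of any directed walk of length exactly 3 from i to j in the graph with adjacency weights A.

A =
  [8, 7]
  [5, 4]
A^⊗3 =
  [16, 15]
  [13, 12]

Each entry (A^⊗3)_ij equals the minimum over all length-3 walks i = v_0 → v_1 → … → v_3 = j of Σ_t A[v_t][v_{t+1}]. For example, for (i, j) = (0, 1) we minimise over 4 possible intermediate vertex sequences; the minimum is 15, attained along the walk 0 → 1 → 1 → 1.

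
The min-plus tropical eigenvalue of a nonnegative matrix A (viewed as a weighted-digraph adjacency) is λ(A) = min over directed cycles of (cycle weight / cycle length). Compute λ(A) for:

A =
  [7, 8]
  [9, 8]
λ(A) = 7

Enumerate directed cycles and compute their means (weight / length). Sample:
  cycle 0 → 0: weight = 7, length = 1, mean = 7/1 ≈ 7.000
  cycle 1 → 1: weight = 8, length = 1, mean = 8/1 ≈ 8.000
  cycle 0 → 1 → 0: weight = 17, length = 2, mean = 17/2 ≈ 8.500
  cycle 1 → 0 → 1: weight = 17, length = 2, mean = 17/2 ≈ 8.500
Minimum mean = 7.000, attained e.g. along the cycle 0 → 0 with weight 7 and length 1. So λ(A) = 7/1 = 7.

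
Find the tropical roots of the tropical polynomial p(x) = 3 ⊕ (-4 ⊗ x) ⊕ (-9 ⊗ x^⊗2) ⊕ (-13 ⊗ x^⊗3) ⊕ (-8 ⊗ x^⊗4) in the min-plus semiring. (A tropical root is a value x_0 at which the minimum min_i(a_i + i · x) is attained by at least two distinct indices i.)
Roots: {-5, 4, 5, 7}

Each tropical root is a break point of the lower envelope of the lines y = a_i + i · x (there are 5 lines, with slopes 0, 1, ..., 4). Only the lines that attain the minimum somewhere contribute to roots; other lines are dominated. Here the surviving (envelope) indices are i = 4, i = 3, i = 2, i = 1, i = 0.
Intersections between consecutive envelope lines give the roots: for adjacent envelope indices i < j the intersection is x = (a_i − a_j) / (j − i). Reading off the sorted break points: {-5, 4, 5, 7}.
Verification: at each break x_0, at least two indices attain the minimum of min_i(a_i + i · x_0).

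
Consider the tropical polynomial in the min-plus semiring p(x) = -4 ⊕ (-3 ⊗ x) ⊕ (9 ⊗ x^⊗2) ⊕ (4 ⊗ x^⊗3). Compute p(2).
p(2) = -4

A tropical monomial a ⊗ x^⊗i evaluates to a + i · x. Evaluating each term at x = 2:
  Term 0 contributes -4 + 0 · 2 = -4
  Term 1 contributes -3 + 1 · 2 = -1
  Term 2 contributes 9 + 2 · 2 = 13
  Term 3 contributes 4 + 3 · 2 = 10
p(2) = ⊕ of these = min[-4, -1, 13, 10] = -4.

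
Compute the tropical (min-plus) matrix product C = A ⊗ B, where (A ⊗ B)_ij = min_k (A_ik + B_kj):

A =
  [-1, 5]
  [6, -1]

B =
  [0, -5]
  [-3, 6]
A ⊗ B =
  [-1, -6]
  [-4, 1]

Apply the min-plus product entry-by-entry:
  C[0][0] = min over k of (A[0][0] + B[0][0] = -1 + 0 = -1, A[0][1] + B[1][0] = 5 + -3 = 2) = -1 (attained at k = 0)
  C[0][1] = min over k of (A[0][0] + B[0][1] = -1 + -5 = -6, A[0][1] + B[1][1] = 5 + 6 = 11) = -6 (attained at k = 0)
  C[1][0] = min over k of (A[1][0] + B[0][0] = 6 + 0 = 6, A[1][1] + B[1][0] = -1 + -3 = -4) = -4 (attained at k = 1)
  C[1][1] = min over k of (A[1][0] + B[0][1] = 6 + -5 = 1, A[1][1] + B[1][1] = -1 + 6 = 5) = 1 (attained at k = 0)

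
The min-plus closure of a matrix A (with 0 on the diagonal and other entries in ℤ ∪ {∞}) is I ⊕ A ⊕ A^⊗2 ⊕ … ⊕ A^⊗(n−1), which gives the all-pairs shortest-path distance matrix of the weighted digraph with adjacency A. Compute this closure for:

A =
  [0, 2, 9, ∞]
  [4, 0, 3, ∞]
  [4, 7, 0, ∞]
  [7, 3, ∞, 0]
Closure =
  [0, 2, 5, ∞]
  [4, 0, 3, ∞]
  [4, 6, 0, ∞]
  [7, 3, 6, 0]

This is the Floyd-Warshall all-pairs shortest-path computation. For each intermediate vertex k = 0, 1, …, 3, update dist[i][j] ← min(dist[i][j], dist[i][k] + dist[k][j]). The final matrix gives, for each (i, j), the minimum total weight of any directed path from i to j (possibly empty when i = j).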